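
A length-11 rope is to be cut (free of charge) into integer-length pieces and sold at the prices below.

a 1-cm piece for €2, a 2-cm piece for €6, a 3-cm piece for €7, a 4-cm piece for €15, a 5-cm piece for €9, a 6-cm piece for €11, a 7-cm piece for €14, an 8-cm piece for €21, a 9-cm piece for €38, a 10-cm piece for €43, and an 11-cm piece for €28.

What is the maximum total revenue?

45

Build r[k] bottom-up: r[k] = max over allowed piece i of (p[i] + r[k−i]).
r[1] = 2
r[2] = 6
r[3] = 8  (first piece 1, then r[2]=6)
r[4] = 15
r[5] = 17  (first piece 1, then r[4]=15)
r[6] = 21  (first piece 2, then r[4]=15)
r[7] = 23  (first piece 1, then r[6]=21)
r[8] = 30  (first piece 4, then r[4]=15)
r[9] = 38
r[10] = 43
r[11] = 45  (first piece 1, then r[10]=43)
One optimal cutting: 10 + 1 → €43 + €2 = €45.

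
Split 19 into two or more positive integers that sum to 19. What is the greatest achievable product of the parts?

Define m[k] = max over 1≤i<k of i · max(k−i, m[k−i]); the inner max lets the remainder stay uncut if that's better.
Small cases: m[2]=1, m[3]=2, m[4]=4, m[5]=6, m[6]=9, m[7]=12, m[8]=18, m[9]=27, m[10]=36, m[11]=54, m[12]=81, m[13]=108, m[14]=162.
m[15] = 3·max(12,81) = 3·81 = 243
m[16] = 2·max(14,162) = 2·162 = 324
m[17] = 2·max(15,243) = 2·243 = 486
m[18] = 3·max(15,243) = 3·243 = 729
m[19] = 2·max(17,486) = 2·486 = 972
One optimal split: 3 + 3 + 3 + 3 + 3 + 2 + 2; product 3·3·3·3·3·2·2 = 972.

972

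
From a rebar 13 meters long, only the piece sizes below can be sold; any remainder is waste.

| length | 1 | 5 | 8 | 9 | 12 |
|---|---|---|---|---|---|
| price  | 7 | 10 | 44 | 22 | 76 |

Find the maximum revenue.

91

Build f[k] bottom-up: f[k] = max over allowed piece i of (p[i] + f[k−i]).
f[1] = 7
f[2] = 14  (first piece 1, then f[1]=7)
f[3] = 21  (first piece 1, then f[2]=14)
f[4] = 28  (first piece 1, then f[3]=21)
f[5] = 35  (first piece 1, then f[4]=28)
f[6] = 42  (first piece 1, then f[5]=35)
f[7] = 49  (first piece 1, then f[6]=42)
f[8] = 56  (first piece 1, then f[7]=49)
f[9] = 63  (first piece 1, then f[8]=56)
f[10] = 70  (first piece 1, then f[9]=63)
f[11] = 77  (first piece 1, then f[10]=70)
f[12] = 84  (first piece 1, then f[11]=77)
f[13] = 91  (first piece 1, then f[12]=84)
One optimal cutting: 1 + 1 + 1 + 1 + 1 + 1 + 1 + 1 + 1 + 1 + 1 + 1 + 1 → ₹91.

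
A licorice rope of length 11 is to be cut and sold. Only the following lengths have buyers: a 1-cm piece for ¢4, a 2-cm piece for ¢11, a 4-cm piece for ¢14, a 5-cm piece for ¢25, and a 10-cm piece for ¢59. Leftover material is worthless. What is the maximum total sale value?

Consider every possible first cut. f[k] is the best of p[i]+f[k−i] over all sellable i≤k.
f[1] = 4
f[2] = max(4+4, 11+0) = 11
f[3] = max(4+11, 11+4) = 15
f[4] = max(4+15, 11+11, 14+0) = 22
f[5] = max(4+22, 11+15, 14+4, 25+0) = 26
f[6] = max(4+26, 11+22, 14+11, 25+4) = 33
f[7] = max(4+33, 11+26, 14+15, 25+11) = 37
f[8] = max(4+37, 11+33, 14+22, 25+15) = 44
f[9] = max(4+44, 11+37, 14+26, 25+22) = 48
f[10] = max(4+48, 11+44, 14+33, 25+26, 59+0) = 59
f[11] = max(4+59, 11+48, 14+37, 25+33, 59+4) = 63
One optimal cutting: 10 + 1 → ¢63.

63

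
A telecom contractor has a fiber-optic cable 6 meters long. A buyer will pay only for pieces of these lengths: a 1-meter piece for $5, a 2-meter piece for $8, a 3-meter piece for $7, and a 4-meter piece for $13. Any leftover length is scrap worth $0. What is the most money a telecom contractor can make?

Consider every possible first cut. best[k] is the best of p[i]+best[k−i] over all sellable i≤k.
best[1] = 5
best[2] = 10  (first piece 1, then best[1]=5)
best[3] = 15  (first piece 1, then best[2]=10)
best[4] = 20  (first piece 1, then best[3]=15)
best[5] = 25  (first piece 1, then best[4]=20)
best[6] = 30  (first piece 1, then best[5]=25)
One optimal cutting: 1 + 1 + 1 + 1 + 1 + 1 → $30.

30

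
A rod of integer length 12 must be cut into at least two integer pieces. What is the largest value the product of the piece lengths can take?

Fill P[k] for k=2..12: at each k try every first piece i and multiply by the better of (k−i) uncut or P[k−i].
Small cases: P[2]=1, P[3]=2, P[4]=4, P[5]=6.
P[6] = 3×max(3,2) = 3×3 = 9
P[7] = 2×max(5,6) = 2×6 = 12
P[8] = 2×max(6,9) = 2×9 = 18
P[9] = 3×max(6,9) = 3×9 = 27
P[10] = 2×max(8,18) = 2×18 = 36
P[11] = 2×max(9,27) = 2×27 = 54
P[12] = 3×max(9,27) = 3×27 = 81
One optimal split: 3 + 3 + 3 + 3; product 3×3×3×3 = 81.

81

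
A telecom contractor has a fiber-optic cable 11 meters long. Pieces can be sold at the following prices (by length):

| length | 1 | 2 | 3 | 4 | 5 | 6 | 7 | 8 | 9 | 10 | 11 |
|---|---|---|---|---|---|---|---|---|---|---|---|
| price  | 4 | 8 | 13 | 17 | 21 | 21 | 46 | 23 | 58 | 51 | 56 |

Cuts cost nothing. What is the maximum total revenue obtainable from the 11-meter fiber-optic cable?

66

Consider every possible first cut. v[k] is the best of p[i]+v[k−i] over all sellable i≤k.
v[1] = 4
v[2] = max(4+4, 8+0) = 8
v[3] = max(4+8, 8+4, 13+0) = 13
v[4] = max(4+13, 8+8, 13+4, 17+0) = 17
v[5] = max(4+17, 8+13, 13+8, 17+4, 21+0) = 21
v[6] = max(4+21, 8+17, 13+13, 17+8, 21+4, 21+0) = 26
v[7] = max(4+26, 8+21, 13+17, …, 21+4, 46+0) = 46
v[8] = max(4+46, 8+26, 13+21, …, 46+4, 23+0) = 50
v[9] = max(4+50, 8+46, 13+26, …, 23+4, 58+0) = 58
v[10] = max(4+58, 8+50, 13+46, …, 58+4, 51+0) = 62
v[11] = max(4+62, 8+58, 13+50, …, 51+4, 56+0) = 66
One optimal cutting: 9 + 1 + 1 → $58 + $4 + $4 = $66.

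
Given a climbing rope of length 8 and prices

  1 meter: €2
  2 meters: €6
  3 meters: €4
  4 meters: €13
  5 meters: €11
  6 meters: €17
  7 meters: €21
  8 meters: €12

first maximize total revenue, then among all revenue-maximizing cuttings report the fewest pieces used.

Build r[k] bottom-up: r[k] = max over allowed piece i of (p[i] + r[k−i]).
r[1] = 2
r[2] = 6
r[3] = 8  (first piece 1, then r[2]=6)
r[4] = 13
r[5] = 15  (first piece 1, then r[4]=13)
r[6] = 19  (first piece 2, then r[4]=13)
r[7] = 21  (first piece 1, then r[6]=19)
r[8] = 26  (first piece 4, then r[4]=13)
Maximum revenue is €26.
Now minimize piece count subject to staying optimal: for each k, pieces[k] = 1 + min over i with p[i]+r[k−i]=r[k] of pieces[k−i].
pieces[5] = 2
pieces[6] = 2
pieces[7] = 1
pieces[8] = 2

2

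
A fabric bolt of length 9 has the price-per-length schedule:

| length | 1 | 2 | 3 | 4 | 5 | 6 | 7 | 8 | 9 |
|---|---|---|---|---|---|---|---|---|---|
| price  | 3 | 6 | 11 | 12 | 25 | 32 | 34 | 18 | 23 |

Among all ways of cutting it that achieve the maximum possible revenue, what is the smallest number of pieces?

2

Build r[k] bottom-up: r[k] = max over allowed piece i of (p[i] + r[k−i]).
r[1] = 3
r[2] = 6  (first piece 1, then r[1]=3)
r[3] = 11
r[4] = 14  (first piece 1, then r[3]=11)
r[5] = 25
r[6] = 32
r[7] = 35  (first piece 1, then r[6]=32)
r[8] = 38  (first piece 1, then r[7]=35)
r[9] = 43  (first piece 3, then r[6]=32)
Maximum revenue is $43.
Now minimize piece count subject to staying optimal: for each k, pieces[k] = 1 + min over i with p[i]+r[k−i]=r[k] of pieces[k−i].
pieces[6] = 1
pieces[7] = 2
pieces[8] = 2
pieces[9] = 2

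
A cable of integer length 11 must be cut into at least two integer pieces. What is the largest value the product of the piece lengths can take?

Define m[k] = max over 1≤i<k of i · max(k−i, m[k−i]); the inner max lets the remainder stay uncut if that's better.
m[2] = 1×max(1,0) = 1×1 = 1
m[3] = max(1×2, 2×1) = 2
m[4] = max(1×3, 2×2, 3×1) = 4
m[5] = max(1×4, 2×3, 3×2, 4×1) = 6
m[6] = max(1×6, 2×4, 3×3, 4×2, 5×1) = 9
m[7] = max(1×9, 2×6, 3×4, 4×3, 5×2, 6×1) = 12
m[8] = max(1×12, 2×9, 3×6, …, 6×2, 7×1) = 18
m[9] = max(1×18, 2×12, 3×9, …, 7×2, 8×1) = 27
m[10] = max(1×27, 2×18, 3×12, …, 8×2, 9×1) = 36
m[11] = max(1×36, 2×27, 3×18, …, 9×2, 10×1) = 54
One optimal split: 3 + 3 + 3 + 2; product 3×3×3×2 = 54.

54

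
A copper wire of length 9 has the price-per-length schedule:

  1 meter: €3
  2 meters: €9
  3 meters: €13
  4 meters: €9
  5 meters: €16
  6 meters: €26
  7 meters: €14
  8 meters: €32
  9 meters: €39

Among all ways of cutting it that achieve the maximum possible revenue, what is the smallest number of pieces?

Let r[k] be the best obtainable value from length k. For each k, try every first piece i and keep the best of price[i] + r[k−i].
r[1] = 3
r[2] = max(3+3, 9+0) = 9
r[3] = max(3+9, 9+3, 13+0) = 13
r[4] = max(3+13, 9+9, 13+3, 9+0) = 18
r[5] = max(3+18, 9+13, 13+9, 9+3, 16+0) = 22
r[6] = max(3+22, 9+18, 13+13, 9+9, 16+3, 26+0) = 27
r[7] = max(3+27, 9+22, 13+18, …, 26+3, 14+0) = 31
r[8] = max(3+31, 9+27, 13+22, …, 14+3, 32+0) = 36
r[9] = max(3+36, 9+31, 13+27, …, 32+3, 39+0) = 40
Maximum revenue is €40.
Now minimize piece count subject to staying optimal: for each k, pieces[k] = 1 + min over i with p[i]+r[k−i]=r[k] of pieces[k−i].
pieces[6] = 3
pieces[7] = 3
pieces[8] = 4
pieces[9] = 4

4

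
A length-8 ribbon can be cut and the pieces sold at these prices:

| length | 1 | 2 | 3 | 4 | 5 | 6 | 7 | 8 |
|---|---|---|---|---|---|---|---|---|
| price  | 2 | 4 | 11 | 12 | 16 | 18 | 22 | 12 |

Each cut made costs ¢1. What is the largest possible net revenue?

Consider every possible first cut. r[k] is the best of p[i]+r[k−i] over all sellable i≤k, charging 1 whenever i<k.
r[1] = 2
r[2] = 4
r[3] = 11
r[4] = 12  (first piece 1, then r[3]=11)
r[5] = 16
r[6] = 21  (first piece 3, then r[3]=11)
r[7] = 22  (first piece 1, then r[6]=21)
r[8] = 26  (first piece 3, then r[5]=16)
One optimal plan: pieces 5 + 3 (1 cut) → ¢27 − ¢1 = ¢26.

26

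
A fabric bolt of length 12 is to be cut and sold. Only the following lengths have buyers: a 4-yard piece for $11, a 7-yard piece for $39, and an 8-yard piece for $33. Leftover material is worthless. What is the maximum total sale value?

50

Build f[k] bottom-up: f[k] = max over allowed piece i of (p[i] + f[k−i]).
f[1] = 0
f[2] = 0
f[3] = 0
f[4] = 11
f[5] = 11
f[6] = 11
f[7] = max(11+0, 39+0) = 39
f[8] = max(11+11, 39+0, 33+0) = 39
f[9] = max(11+11, 39+0, 33+0) = 39
f[10] = max(11+11, 39+0, 33+0) = 39
f[11] = max(11+39, 39+11, 33+0) = 50
f[12] = max(11+39, 39+11, 33+11) = 50
One optimal cutting: pieces 7 + 4 with 1 yard of scrap → $50.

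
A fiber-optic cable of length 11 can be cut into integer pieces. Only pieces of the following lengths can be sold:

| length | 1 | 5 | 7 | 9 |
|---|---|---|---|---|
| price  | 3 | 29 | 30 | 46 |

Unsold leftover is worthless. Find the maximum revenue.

61

Consider every possible first cut. best[k] is the best of p[i]+best[k−i] over all sellable i≤k.
best[1] = 3
best[2] = 6  (first piece 1, then best[1]=3)
best[3] = 9  (first piece 1, then best[2]=6)
best[4] = 12  (first piece 1, then best[3]=9)
best[5] = max(3+12, 29+0) = 29
best[6] = max(3+29, 29+3) = 32
best[7] = max(3+32, 29+6, 30+0) = 35
best[8] = max(3+35, 29+9, 30+3) = 38
best[9] = max(3+38, 29+12, 30+6, 46+0) = 46
best[10] = max(3+46, 29+29, 30+9, 46+3) = 58
best[11] = max(3+58, 29+32, 30+12, 46+6) = 61
One optimal cutting: 5 + 5 + 1 → $61.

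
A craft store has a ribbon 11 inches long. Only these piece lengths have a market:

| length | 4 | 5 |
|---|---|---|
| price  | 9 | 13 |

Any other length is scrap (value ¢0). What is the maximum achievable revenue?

26

Consider every possible first cut. best[k] is the best of p[i]+best[k−i] over all sellable i≤k.
best[1] = 0
best[2] = 0
best[3] = 0
best[4] = 9
best[5] = max(9+0, 13+0) = 13
best[6] = max(9+0, 13+0) = 13
best[7] = max(9+0, 13+0) = 13
best[8] = max(9+9, 13+0) = 18
best[9] = max(9+13, 13+9) = 22
best[10] = max(9+13, 13+13) = 26
best[11] = max(9+13, 13+13) = 26
One optimal cutting: pieces 5 + 5 with 1 inch of scrap → ¢26.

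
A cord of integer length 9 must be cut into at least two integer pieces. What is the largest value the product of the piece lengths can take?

27

Let f[k] be the best product for length k (with at least one cut). For each first piece i, the rest contributes max(k−i, f[k−i]).
Small cases: f[2]=1, f[3]=2.
f[4] = max(1*3, 2*2, 3*1) = 4
f[5] = max(1*4, 2*3, 3*2, 4*1) = 6
f[6] = max(1*6, 2*4, 3*3, 4*2, 5*1) = 9
f[7] = max(1*9, 2*6, 3*4, 4*3, 5*2, 6*1) = 12
f[8] = max(1*12, 2*9, 3*6, …, 6*2, 7*1) = 18
f[9] = max(1*18, 2*12, 3*9, …, 7*2, 8*1) = 27
One optimal split: 3 + 3 + 3; product 3*3*3 = 27.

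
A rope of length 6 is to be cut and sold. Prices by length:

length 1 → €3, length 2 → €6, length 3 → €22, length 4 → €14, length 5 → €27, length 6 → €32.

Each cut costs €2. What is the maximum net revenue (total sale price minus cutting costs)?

42

Let r[k] be the best obtainable value from length k. For each k, try every first piece i and keep the best of price[i] + r[k−i] minus the 2 cut fee when i<k.
r[1] = 3
r[2] = max(3+3-2, 6+0) = 6
r[3] = max(3+6-2, 6+3-2, 22+0) = 22
r[4] = max(3+22-2, 6+6-2, 22+3-2, 14+0) = 23
r[5] = max(3+23-2, 6+22-2, 22+6-2, 14+3-2, 27+0) = 27
r[6] = max(3+27-2, 6+23-2, 22+22-2, 14+6-2, 27+3-2, 32+0) = 42
One optimal plan: pieces 3 + 3 (1 cut) → €44 − €2 = €42.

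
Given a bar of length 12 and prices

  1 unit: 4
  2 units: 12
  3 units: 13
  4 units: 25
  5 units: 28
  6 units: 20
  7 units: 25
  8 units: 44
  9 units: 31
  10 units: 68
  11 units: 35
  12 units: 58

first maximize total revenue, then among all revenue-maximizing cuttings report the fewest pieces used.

2

Build r[k] bottom-up: r[k] = max over allowed piece i of (p[i] + r[k−i]).
r[1] = 4
r[2] = max(4+4, 12+0) = 12
r[3] = max(4+12, 12+4, 13+0) = 16
r[4] = max(4+16, 12+12, 13+4, 25+0) = 25
r[5] = max(4+25, 12+16, 13+12, 25+4, 28+0) = 29
r[6] = max(4+29, 12+25, 13+16, 25+12, 28+4, 20+0) = 37
r[7] = max(4+37, 12+29, 13+25, …, 20+4, 25+0) = 41
r[8] = max(4+41, 12+37, 13+29, …, 25+4, 44+0) = 50
r[9] = max(4+50, 12+41, 13+37, …, 44+4, 31+0) = 54
r[10] = max(4+54, 12+50, 13+41, …, 31+4, 68+0) = 68
r[11] = max(4+68, 12+54, 13+50, …, 68+4, 35+0) = 72
r[12] = max(4+72, 12+68, 13+54, …, 35+4, 58+0) = 80
Maximum revenue is 80.
Now minimize piece count subject to staying optimal: for each k, pieces[k] = 1 + min over i with p[i]+r[k−i]=r[k] of pieces[k−i].
pieces[9] = 3
pieces[10] = 1
pieces[11] = 2
pieces[12] = 2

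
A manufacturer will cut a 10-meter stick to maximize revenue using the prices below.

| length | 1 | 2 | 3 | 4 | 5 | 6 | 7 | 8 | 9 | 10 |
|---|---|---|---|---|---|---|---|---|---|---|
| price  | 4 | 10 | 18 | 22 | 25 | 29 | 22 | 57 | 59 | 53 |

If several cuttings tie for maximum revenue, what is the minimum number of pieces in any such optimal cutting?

2

Consider every possible first cut. r[k] is the best of p[i]+r[k−i] over all sellable i≤k.
r[1] = 4
r[2] = 10
r[3] = 18
r[4] = 22  (first piece 1, then r[3]=18)
r[5] = 28  (first piece 2, then r[3]=18)
r[6] = 36  (first piece 3, then r[3]=18)
r[7] = 40  (first piece 1, then r[6]=36)
r[8] = 57
r[9] = 61  (first piece 1, then r[8]=57)
r[10] = 67  (first piece 2, then r[8]=57)
Maximum revenue is $67.
Now minimize piece count subject to staying optimal: for each k, pieces[k] = 1 + min over i with p[i]+r[k−i]=r[k] of pieces[k−i].
pieces[7] = 2
pieces[8] = 1
pieces[9] = 2
pieces[10] = 2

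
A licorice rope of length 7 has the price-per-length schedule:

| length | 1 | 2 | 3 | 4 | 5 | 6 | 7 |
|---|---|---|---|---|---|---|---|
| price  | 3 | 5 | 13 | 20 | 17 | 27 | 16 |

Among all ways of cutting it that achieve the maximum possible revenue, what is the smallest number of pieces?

Consider every possible first cut. r[k] is the best of p[i]+r[k−i] over all sellable i≤k.
r[1] = 3
r[2] = 6  (first piece 1, then r[1]=3)
r[3] = 13
r[4] = 20
r[5] = 23  (first piece 1, then r[4]=20)
r[6] = 27
r[7] = 33  (first piece 3, then r[4]=20)
Maximum revenue is ¢33.
Now minimize piece count subject to staying optimal: for each k, pieces[k] = 1 + min over i with p[i]+r[k−i]=r[k] of pieces[k−i].
pieces[4] = 1
pieces[5] = 2
pieces[6] = 1
pieces[7] = 2

2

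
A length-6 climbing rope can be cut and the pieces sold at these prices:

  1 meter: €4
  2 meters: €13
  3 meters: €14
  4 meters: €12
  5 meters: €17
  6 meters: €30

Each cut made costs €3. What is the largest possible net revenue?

33

Consider every possible first cut. v[k] is the best of p[i]+v[k−i] over all sellable i≤k, charging 3 whenever i<k.
v[1] = 4
v[2] = max(4+4-3, 13+0) = 13
v[3] = max(4+13-3, 13+4-3, 14+0) = 14
v[4] = max(4+14-3, 13+13-3, 14+4-3, 12+0) = 23
v[5] = max(4+23-3, 13+14-3, 14+13-3, 12+4-3, 17+0) = 24
v[6] = max(4+24-3, 13+23-3, 14+14-3, 12+13-3, 17+4-3, 30+0) = 33
One optimal plan: pieces 2 + 2 + 2 (2 cuts) → €39 − €6 = €33.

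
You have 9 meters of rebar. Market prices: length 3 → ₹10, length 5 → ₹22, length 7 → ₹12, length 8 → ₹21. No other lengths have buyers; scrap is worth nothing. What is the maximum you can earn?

Build f[k] bottom-up: f[k] = max over allowed piece i of (p[i] + f[k−i]).
f[1] = 0
f[2] = 0
f[3] = 10
f[4] = 10
f[5] = 22
f[6] = 22
f[7] = 22
f[8] = 32  (first piece 3, then f[5]=22)
f[9] = 32
One optimal cutting: pieces 5 + 3 with 1 meter of scrap → ₹32.

32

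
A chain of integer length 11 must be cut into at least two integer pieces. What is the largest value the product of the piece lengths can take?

Fill prod[k] for k=2..11: at each k try every first piece i and multiply by the better of (k−i) uncut or prod[k−i].
prod[2] = 1×max(1,0) = 1×1 = 1
prod[3] = max(1×2, 2×1) = 2
prod[4] = max(1×3, 2×2, 3×1) = 4
prod[5] = max(1×4, 2×3, 3×2, 4×1) = 6
prod[6] = max(1×6, 2×4, 3×3, 4×2, 5×1) = 9
prod[7] = max(1×9, 2×6, 3×4, 4×3, 5×2, 6×1) = 12
prod[8] = max(1×12, 2×9, 3×6, …, 6×2, 7×1) = 18
prod[9] = max(1×18, 2×12, 3×9, …, 7×2, 8×1) = 27
prod[10] = max(1×27, 2×18, 3×12, …, 8×2, 9×1) = 36
prod[11] = max(1×36, 2×27, 3×18, …, 9×2, 10×1) = 54
One optimal split: 3 + 3 + 3 + 2; product 3×3×3×2 = 54.

54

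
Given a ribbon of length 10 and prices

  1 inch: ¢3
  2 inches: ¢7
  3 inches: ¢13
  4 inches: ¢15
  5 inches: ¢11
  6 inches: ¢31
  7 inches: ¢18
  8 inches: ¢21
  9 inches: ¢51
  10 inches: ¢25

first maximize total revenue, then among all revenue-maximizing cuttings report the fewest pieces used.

Consider every possible first cut. r[k] is the best of p[i]+r[k−i] over all sellable i≤k.
r[1] = 3
r[2] = 7
r[3] = 13
r[4] = 16  (first piece 1, then r[3]=13)
r[5] = 20  (first piece 2, then r[3]=13)
r[6] = 31
r[7] = 34  (first piece 1, then r[6]=31)
r[8] = 38  (first piece 2, then r[6]=31)
r[9] = 51
r[10] = 54  (first piece 1, then r[9]=51)
Maximum revenue is ¢54.
Now minimize piece count subject to staying optimal: for each k, pieces[k] = 1 + min over i with p[i]+r[k−i]=r[k] of pieces[k−i].
pieces[7] = 2
pieces[8] = 2
pieces[9] = 1
pieces[10] = 2

2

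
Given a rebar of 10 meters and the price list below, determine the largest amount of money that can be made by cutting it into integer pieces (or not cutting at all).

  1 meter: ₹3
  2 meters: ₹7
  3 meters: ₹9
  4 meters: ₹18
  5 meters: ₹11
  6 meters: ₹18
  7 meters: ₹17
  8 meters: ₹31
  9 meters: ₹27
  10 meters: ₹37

43

Let r[k] be the best obtainable value from length k. For each k, try every first piece i and keep the best of price[i] + r[k−i].
r[1] = 3
r[2] = 7
r[3] = 10  (first piece 1, then r[2]=7)
r[4] = 18
r[5] = 21  (first piece 1, then r[4]=18)
r[6] = 25  (first piece 2, then r[4]=18)
r[7] = 28  (first piece 1, then r[6]=25)
r[8] = 36  (first piece 4, then r[4]=18)
r[9] = 39  (first piece 1, then r[8]=36)
r[10] = 43  (first piece 2, then r[8]=36)
One optimal cutting: 4 + 4 + 2 → ₹18 + ₹18 + ₹7 = ₹43.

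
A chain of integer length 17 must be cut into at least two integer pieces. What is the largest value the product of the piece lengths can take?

486

Define g[k] = max over 1≤i<k of i · max(k−i, g[k−i]); the inner max lets the remainder stay uncut if that's better.
Small cases: g[2]=1, g[3]=2, g[4]=4, g[5]=6, g[6]=9, g[7]=12, g[8]=18, g[9]=27, g[10]=36, g[11]=54.
g[12] = max(1·54, 2·36, 3·27, …, 10·2, 11·1) = 81
g[13] = max(1·81, 2·54, 3·36, …, 11·2, 12·1) = 108
g[14] = max(1·108, 2·81, 3·54, …, 12·2, 13·1) = 162
g[15] = max(1·162, 2·108, 3·81, …, 13·2, 14·1) = 243
g[16] = max(1·243, 2·162, 3·108, …, 14·2, 15·1) = 324
g[17] = max(1·324, 2·243, 3·162, …, 15·2, 16·1) = 486
One optimal split: 3 + 3 + 3 + 3 + 3 + 2; product 3·3·3·3·3·2 = 486.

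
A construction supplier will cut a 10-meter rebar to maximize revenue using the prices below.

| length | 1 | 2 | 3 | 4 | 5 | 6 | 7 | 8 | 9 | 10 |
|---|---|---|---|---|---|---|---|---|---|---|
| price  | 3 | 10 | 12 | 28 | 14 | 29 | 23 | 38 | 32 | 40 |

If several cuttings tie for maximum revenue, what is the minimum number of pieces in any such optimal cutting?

3

Consider every possible first cut. r[k] is the best of p[i]+r[k−i] over all sellable i≤k.
r[1] = 3
r[2] = 10
r[3] = 13  (first piece 1, then r[2]=10)
r[4] = 28
r[5] = 31  (first piece 1, then r[4]=28)
r[6] = 38  (first piece 2, then r[4]=28)
r[7] = 41  (first piece 1, then r[6]=38)
r[8] = 56  (first piece 4, then r[4]=28)
r[9] = 59  (first piece 1, then r[8]=56)
r[10] = 66  (first piece 2, then r[8]=56)
Maximum revenue is ₹66.
Now minimize piece count subject to staying optimal: for each k, pieces[k] = 1 + min over i with p[i]+r[k−i]=r[k] of pieces[k−i].
pieces[7] = 3
pieces[8] = 2
pieces[9] = 3
pieces[10] = 3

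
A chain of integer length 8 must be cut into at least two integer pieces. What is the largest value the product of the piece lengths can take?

Fill g[k] for k=2..8: at each k try every first piece i and multiply by the better of (k−i) uncut or g[k−i].
g[2] = 1·max(1,0) = 1·1 = 1
g[3] = 1·max(2,1) = 1·2 = 2
g[4] = 2·max(2,1) = 2·2 = 4
g[5] = 2·max(3,2) = 2·3 = 6
g[6] = 3·max(3,2) = 3·3 = 9
g[7] = 2·max(5,6) = 2·6 = 12
g[8] = 2·max(6,9) = 2·9 = 18
One optimal split: 3 + 3 + 2; product 3·3·2 = 18.

18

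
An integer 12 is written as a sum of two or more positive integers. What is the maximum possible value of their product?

Define g[k] = max over 1≤i<k of i · max(k−i, g[k−i]); the inner max lets the remainder stay uncut if that's better.
g[2] = 1*max(1,0) = 1*1 = 1
g[3] = max(1*2, 2*1) = 2
g[4] = max(1*3, 2*2, 3*1) = 4
g[5] = max(1*4, 2*3, 3*2, 4*1) = 6
g[6] = max(1*6, 2*4, 3*3, 4*2, 5*1) = 9
g[7] = max(1*9, 2*6, 3*4, 4*3, 5*2, 6*1) = 12
g[8] = max(1*12, 2*9, 3*6, …, 6*2, 7*1) = 18
g[9] = max(1*18, 2*12, 3*9, …, 7*2, 8*1) = 27
g[10] = max(1*27, 2*18, 3*12, …, 8*2, 9*1) = 36
g[11] = max(1*36, 2*27, 3*18, …, 9*2, 10*1) = 54
g[12] = max(1*54, 2*36, 3*27, …, 10*2, 11*1) = 81
One optimal split: 3 + 3 + 3 + 3; product 3*3*3*3 = 81.

81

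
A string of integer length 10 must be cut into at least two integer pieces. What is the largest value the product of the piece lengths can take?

Let prod[k] be the best product for length k (with at least one cut). For each first piece i, the rest contributes max(k−i, prod[k−i]).
prod[2] = 1*max(1,0) = 1*1 = 1
prod[3] = max(1*2, 2*1) = 2
prod[4] = max(1*3, 2*2, 3*1) = 4
prod[5] = max(1*4, 2*3, 3*2, 4*1) = 6
prod[6] = max(1*6, 2*4, 3*3, 4*2, 5*1) = 9
prod[7] = max(1*9, 2*6, 3*4, 4*3, 5*2, 6*1) = 12
prod[8] = max(1*12, 2*9, 3*6, …, 6*2, 7*1) = 18
prod[9] = max(1*18, 2*12, 3*9, …, 7*2, 8*1) = 27
prod[10] = max(1*27, 2*18, 3*12, …, 8*2, 9*1) = 36
One optimal split: 3 + 3 + 2 + 2; product 3*3*2*2 = 36.

36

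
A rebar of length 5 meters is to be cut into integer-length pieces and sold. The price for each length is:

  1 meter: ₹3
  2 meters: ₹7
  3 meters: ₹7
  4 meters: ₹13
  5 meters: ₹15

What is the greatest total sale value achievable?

17

Consider every possible first cut. v[k] is the best of p[i]+v[k−i] over all sellable i≤k.
v[1] = 3
v[2] = max(3+3, 7+0) = 7
v[3] = max(3+7, 7+3, 7+0) = 10
v[4] = max(3+10, 7+7, 7+3, 13+0) = 14
v[5] = max(3+14, 7+10, 7+7, 13+3, 15+0) = 17
One optimal cutting: 2 + 2 + 1 → ₹7 + ₹7 + ₹3 = ₹17.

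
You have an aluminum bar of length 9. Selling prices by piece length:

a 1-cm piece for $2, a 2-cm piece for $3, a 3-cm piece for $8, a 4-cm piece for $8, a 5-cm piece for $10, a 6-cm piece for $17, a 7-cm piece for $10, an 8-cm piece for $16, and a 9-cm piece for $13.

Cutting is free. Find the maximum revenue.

Consider every possible first cut. best[k] is the best of p[i]+best[k−i] over all sellable i≤k.
best[1] = 2
best[2] = max(2+2, 3+0) = 4
best[3] = max(2+4, 3+2, 8+0) = 8
best[4] = max(2+8, 3+4, 8+2, 8+0) = 10
best[5] = max(2+10, 3+8, 8+4, 8+2, 10+0) = 12
best[6] = max(2+12, 3+10, 8+8, 8+4, 10+2, 17+0) = 17
best[7] = max(2+17, 3+12, 8+10, …, 17+2, 10+0) = 19
best[8] = max(2+19, 3+17, 8+12, …, 10+2, 16+0) = 21
best[9] = max(2+21, 3+19, 8+17, …, 16+2, 13+0) = 25
One optimal cutting: 6 + 3 → $17 + $8 = $25.

25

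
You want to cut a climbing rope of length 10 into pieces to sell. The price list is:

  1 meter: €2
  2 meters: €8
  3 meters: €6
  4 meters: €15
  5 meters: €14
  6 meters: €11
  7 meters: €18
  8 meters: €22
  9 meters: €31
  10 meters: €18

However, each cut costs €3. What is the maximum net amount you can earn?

Consider every possible first cut. v[k] is the best of p[i]+v[k−i] over all sellable i≤k, charging 3 whenever i<k.
v[1] = 2
v[2] = 8
v[3] = 7  (first piece 1, then v[2]=8)
v[4] = 15
v[5] = 14  (first piece 1, then v[4]=15)
v[6] = 20  (first piece 2, then v[4]=15)
v[7] = 19  (first piece 1, then v[6]=20)
v[8] = 27  (first piece 4, then v[4]=15)
v[9] = 31
v[10] = 32  (first piece 2, then v[8]=27)
One optimal plan: pieces 4 + 4 + 2 (2 cuts) → €38 − €6 = €32.

32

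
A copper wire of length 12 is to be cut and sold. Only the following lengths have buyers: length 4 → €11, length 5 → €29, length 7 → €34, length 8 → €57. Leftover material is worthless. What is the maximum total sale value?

Let f[k] be the best obtainable value from length k. For each k, try every first piece i and keep the best of price[i] + f[k−i].
f[1] = 0
f[2] = 0
f[3] = 0
f[4] = 11
f[5] = max(11+0, 29+0) = 29
f[6] = max(11+0, 29+0) = 29
f[7] = max(11+0, 29+0, 34+0) = 34
f[8] = max(11+11, 29+0, 34+0, 57+0) = 57
f[9] = max(11+29, 29+11, 34+0, 57+0) = 57
f[10] = max(11+29, 29+29, 34+0, 57+0) = 58
f[11] = max(11+34, 29+29, 34+11, 57+0) = 58
f[12] = max(11+57, 29+34, 34+29, 57+11) = 68
One optimal cutting: 8 + 4 → €68.

68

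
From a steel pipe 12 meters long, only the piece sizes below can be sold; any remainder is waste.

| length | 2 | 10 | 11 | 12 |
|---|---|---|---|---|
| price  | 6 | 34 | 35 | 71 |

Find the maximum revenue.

Let best[k] be the best obtainable value from length k. For each k, try every first piece i and keep the best of price[i] + best[k−i].
best[1] = 0
best[2] = 6
best[3] = 6
best[4] = 12  (first piece 2, then best[2]=6)
best[5] = 12
best[6] = 18  (first piece 2, then best[4]=12)
best[7] = 18
best[8] = 24  (first piece 2, then best[6]=18)
best[9] = 24
best[10] = 34
best[11] = 35
best[12] = 71
One optimal cutting: 12 → $71.

71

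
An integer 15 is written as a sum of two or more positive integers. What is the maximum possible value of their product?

243

Define P[k] = max over 1≤i<k of i · max(k−i, P[k−i]); the inner max lets the remainder stay uncut if that's better.
P[2] = 1*max(1,0) = 1*1 = 1
P[3] = 1*max(2,1) = 1*2 = 2
P[4] = 2*max(2,1) = 2*2 = 4
P[5] = 2*max(3,2) = 2*3 = 6
P[6] = 3*max(3,2) = 3*3 = 9
P[7] = 2*max(5,6) = 2*6 = 12
P[8] = 2*max(6,9) = 2*9 = 18
P[9] = 3*max(6,9) = 3*9 = 27
P[10] = 2*max(8,18) = 2*18 = 36
P[11] = 2*max(9,27) = 2*27 = 54
P[12] = 3*max(9,27) = 3*27 = 81
P[13] = 2*max(11,54) = 2*54 = 108
P[14] = 2*max(12,81) = 2*81 = 162
P[15] = 3*max(12,81) = 3*81 = 243
One optimal split: 3 + 3 + 3 + 3 + 3; product 3*3*3*3*3 = 243.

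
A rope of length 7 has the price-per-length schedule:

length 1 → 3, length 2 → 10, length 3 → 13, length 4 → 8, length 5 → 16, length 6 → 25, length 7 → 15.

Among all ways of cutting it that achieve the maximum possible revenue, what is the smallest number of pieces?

Build r[k] bottom-up: r[k] = max over allowed piece i of (p[i] + r[k−i]).
r[1] = 3
r[2] = 10
r[3] = 13  (first piece 1, then r[2]=10)
r[4] = 20  (first piece 2, then r[2]=10)
r[5] = 23  (first piece 1, then r[4]=20)
r[6] = 30  (first piece 2, then r[4]=20)
r[7] = 33  (first piece 1, then r[6]=30)
Maximum revenue is 33.
Now minimize piece count subject to staying optimal: for each k, pieces[k] = 1 + min over i with p[i]+r[k−i]=r[k] of pieces[k−i].
pieces[4] = 2
pieces[5] = 2
pieces[6] = 3
pieces[7] = 3

3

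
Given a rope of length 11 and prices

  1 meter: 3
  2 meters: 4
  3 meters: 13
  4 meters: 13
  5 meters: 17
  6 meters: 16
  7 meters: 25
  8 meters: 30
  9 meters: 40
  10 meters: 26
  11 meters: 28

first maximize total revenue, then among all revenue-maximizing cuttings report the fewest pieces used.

Build r[k] bottom-up: r[k] = max over allowed piece i of (p[i] + r[k−i]).
r[1] = 3
r[2] = 6  (first piece 1, then r[1]=3)
r[3] = 13
r[4] = 16  (first piece 1, then r[3]=13)
r[5] = 19  (first piece 1, then r[4]=16)
r[6] = 26  (first piece 3, then r[3]=13)
r[7] = 29  (first piece 1, then r[6]=26)
r[8] = 32  (first piece 1, then r[7]=29)
r[9] = 40
r[10] = 43  (first piece 1, then r[9]=40)
r[11] = 46  (first piece 1, then r[10]=43)
Maximum revenue is 46.
Now minimize piece count subject to staying optimal: for each k, pieces[k] = 1 + min over i with p[i]+r[k−i]=r[k] of pieces[k−i].
pieces[8] = 4
pieces[9] = 1
pieces[10] = 2
pieces[11] = 3

3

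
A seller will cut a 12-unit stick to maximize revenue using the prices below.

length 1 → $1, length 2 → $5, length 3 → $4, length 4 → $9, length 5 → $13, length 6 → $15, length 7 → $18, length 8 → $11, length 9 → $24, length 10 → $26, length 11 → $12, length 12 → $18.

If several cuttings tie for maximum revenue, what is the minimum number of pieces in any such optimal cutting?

Consider every possible first cut. r[k] is the best of p[i]+r[k−i] over all sellable i≤k.
r[1] = 1
r[2] = max(1+1, 5+0) = 5
r[3] = max(1+5, 5+1, 4+0) = 6
r[4] = max(1+6, 5+5, 4+1, 9+0) = 10
r[5] = max(1+10, 5+6, 4+5, 9+1, 13+0) = 13
r[6] = max(1+13, 5+10, 4+6, 9+5, 13+1, 15+0) = 15
r[7] = max(1+15, 5+13, 4+10, …, 15+1, 18+0) = 18
r[8] = max(1+18, 5+15, 4+13, …, 18+1, 11+0) = 20
r[9] = max(1+20, 5+18, 4+15, …, 11+1, 24+0) = 24
r[10] = max(1+24, 5+20, 4+18, …, 24+1, 26+0) = 26
r[11] = max(1+26, 5+24, 4+20, …, 26+1, 12+0) = 29
r[12] = max(1+29, 5+26, 4+24, …, 12+1, 18+0) = 31
Maximum revenue is $31.
Now minimize piece count subject to staying optimal: for each k, pieces[k] = 1 + min over i with p[i]+r[k−i]=r[k] of pieces[k−i].
pieces[9] = 1
pieces[10] = 1
pieces[11] = 2
pieces[12] = 2

2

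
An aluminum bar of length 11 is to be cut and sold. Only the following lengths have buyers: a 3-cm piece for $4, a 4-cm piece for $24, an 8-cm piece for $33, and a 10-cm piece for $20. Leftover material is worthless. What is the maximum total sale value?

Consider every possible first cut. r[k] is the best of p[i]+r[k−i] over all sellable i≤k.
r[1] = 0
r[2] = 0
r[3] = 4
r[4] = 24
r[5] = 24
r[6] = 24
r[7] = 28  (first piece 3, then r[4]=24)
r[8] = 48  (first piece 4, then r[4]=24)
r[9] = 48
r[10] = 48
r[11] = 52  (first piece 3, then r[8]=48)
One optimal cutting: 4 + 4 + 3 → $52.

52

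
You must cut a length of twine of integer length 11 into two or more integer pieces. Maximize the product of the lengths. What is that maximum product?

Fill f[k] for k=2..11: at each k try every first piece i and multiply by the better of (k−i) uncut or f[k−i].
Small cases: f[2]=1, f[3]=2, f[4]=4.
f[5] = 2·max(3,2) = 2·3 = 6
f[6] = 3·max(3,2) = 3·3 = 9
f[7] = 2·max(5,6) = 2·6 = 12
f[8] = 2·max(6,9) = 2·9 = 18
f[9] = 3·max(6,9) = 3·9 = 27
f[10] = 2·max(8,18) = 2·18 = 36
f[11] = 2·max(9,27) = 2·27 = 54
One optimal split: 3 + 3 + 3 + 2; product 3·3·3·2 = 54.

54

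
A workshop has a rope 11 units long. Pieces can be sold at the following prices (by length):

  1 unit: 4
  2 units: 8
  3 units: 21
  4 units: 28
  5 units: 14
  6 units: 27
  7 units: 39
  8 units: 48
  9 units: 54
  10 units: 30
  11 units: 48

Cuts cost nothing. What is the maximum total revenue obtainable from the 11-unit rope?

Consider every possible first cut. r[k] is the best of p[i]+r[k−i] over all sellable i≤k.
r[1] = 4
r[2] = max(4+4, 8+0) = 8
r[3] = max(4+8, 8+4, 21+0) = 21
r[4] = max(4+21, 8+8, 21+4, 28+0) = 28
r[5] = max(4+28, 8+21, 21+8, 28+4, 14+0) = 32
r[6] = max(4+32, 8+28, 21+21, 28+8, 14+4, 27+0) = 42
r[7] = max(4+42, 8+32, 21+28, …, 27+4, 39+0) = 49
r[8] = max(4+49, 8+42, 21+32, …, 39+4, 48+0) = 56
r[9] = max(4+56, 8+49, 21+42, …, 48+4, 54+0) = 63
r[10] = max(4+63, 8+56, 21+49, …, 54+4, 30+0) = 70
r[11] = max(4+70, 8+63, 21+56, …, 30+4, 48+0) = 77
One optimal cutting: 4 + 4 + 3 → 28 + 28 + 21 = 77.

77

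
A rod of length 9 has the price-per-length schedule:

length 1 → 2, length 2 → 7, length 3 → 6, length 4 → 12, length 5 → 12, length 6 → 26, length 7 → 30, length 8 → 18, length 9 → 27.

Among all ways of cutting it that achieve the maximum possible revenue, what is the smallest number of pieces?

2

Build r[k] bottom-up: r[k] = max over allowed piece i of (p[i] + r[k−i]).
r[1] = 2
r[2] = max(2+2, 7+0) = 7
r[3] = max(2+7, 7+2, 6+0) = 9
r[4] = max(2+9, 7+7, 6+2, 12+0) = 14
r[5] = max(2+14, 7+9, 6+7, 12+2, 12+0) = 16
r[6] = max(2+16, 7+14, 6+9, 12+7, 12+2, 26+0) = 26
r[7] = max(2+26, 7+16, 6+14, …, 26+2, 30+0) = 30
r[8] = max(2+30, 7+26, 6+16, …, 30+2, 18+0) = 33
r[9] = max(2+33, 7+30, 6+26, …, 18+2, 27+0) = 37
Maximum revenue is 37.
Now minimize piece count subject to staying optimal: for each k, pieces[k] = 1 + min over i with p[i]+r[k−i]=r[k] of pieces[k−i].
pieces[6] = 1
pieces[7] = 1
pieces[8] = 2
pieces[9] = 2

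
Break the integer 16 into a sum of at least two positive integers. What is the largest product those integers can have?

324

Define P[k] = max over 1≤i<k of i · max(k−i, P[k−i]); the inner max lets the remainder stay uncut if that's better.
Small cases: P[2]=1, P[3]=2, P[4]=4, P[5]=6, P[6]=9, P[7]=12, P[8]=18, P[9]=27, P[10]=36, P[11]=54.
P[12] = 3×max(9,27) = 3×27 = 81
P[13] = 2×max(11,54) = 2×54 = 108
P[14] = 2×max(12,81) = 2×81 = 162
P[15] = 3×max(12,81) = 3×81 = 243
P[16] = 2×max(14,162) = 2×162 = 324
One optimal split: 3 + 3 + 3 + 3 + 2 + 2; product 3×3×3×3×2×2 = 324.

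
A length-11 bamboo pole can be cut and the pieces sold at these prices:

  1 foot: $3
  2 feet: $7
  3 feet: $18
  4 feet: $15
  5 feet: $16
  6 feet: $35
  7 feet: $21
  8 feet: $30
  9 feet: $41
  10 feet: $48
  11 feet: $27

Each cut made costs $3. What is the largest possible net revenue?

Consider every possible first cut. v[k] is the best of p[i]+v[k−i] over all sellable i≤k, charging 3 whenever i<k.
v[1] = 3
v[2] = 7
v[3] = 18
v[4] = 18  (first piece 1, then v[3]=18)
v[5] = 22  (first piece 2, then v[3]=18)
v[6] = 35
v[7] = 35  (first piece 1, then v[6]=35)
v[8] = 39  (first piece 2, then v[6]=35)
v[9] = 50  (first piece 3, then v[6]=35)
v[10] = 50  (first piece 1, then v[9]=50)
v[11] = 54  (first piece 2, then v[9]=50)
One optimal plan: pieces 6 + 3 + 2 (2 cuts) → $60 − $6 = $54.

54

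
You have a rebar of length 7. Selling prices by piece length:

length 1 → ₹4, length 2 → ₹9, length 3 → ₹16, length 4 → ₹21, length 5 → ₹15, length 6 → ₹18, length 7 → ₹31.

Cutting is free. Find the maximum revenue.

37

Build best[k] bottom-up: best[k] = max over allowed piece i of (p[i] + best[k−i]).
best[1] = 4
best[2] = 9
best[3] = 16
best[4] = 21
best[5] = 25  (first piece 1, then best[4]=21)
best[6] = 32  (first piece 3, then best[3]=16)
best[7] = 37  (first piece 3, then best[4]=21)
One optimal cutting: 4 + 3 → ₹21 + ₹16 = ₹37.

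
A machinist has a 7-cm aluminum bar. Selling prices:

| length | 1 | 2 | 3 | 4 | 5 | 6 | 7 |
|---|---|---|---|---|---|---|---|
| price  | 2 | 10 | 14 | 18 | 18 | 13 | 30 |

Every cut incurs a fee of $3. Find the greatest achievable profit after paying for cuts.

Consider every possible first cut. net[k] is the best of p[i]+net[k−i] over all sellable i≤k, charging 3 whenever i<k.
net[1] = 2
net[2] = max(2+2-3, 10+0) = 10
net[3] = max(2+10-3, 10+2-3, 14+0) = 14
net[4] = max(2+14-3, 10+10-3, 14+2-3, 18+0) = 18
net[5] = max(2+18-3, 10+14-3, 14+10-3, 18+2-3, 18+0) = 21
net[6] = max(2+21-3, 10+18-3, 14+14-3, 18+10-3, 18+2-3, 13+0) = 25
net[7] = max(2+25-3, 10+21-3, 14+18-3, …, 13+2-3, 30+0) = 30
Best is to make no cuts and sell whole for $30.

30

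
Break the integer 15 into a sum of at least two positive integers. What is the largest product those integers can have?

Let f[k] be the best product for length k (with at least one cut). For each first piece i, the rest contributes max(k−i, f[k−i]).
Small cases: f[2]=1, f[3]=2, f[4]=4, f[5]=6, f[6]=9, f[7]=12.
f[8] = 2·max(6,9) = 2·9 = 18
f[9] = 3·max(6,9) = 3·9 = 27
f[10] = 2·max(8,18) = 2·18 = 36
f[11] = 2·max(9,27) = 2·27 = 54
f[12] = 3·max(9,27) = 3·27 = 81
f[13] = 2·max(11,54) = 2·54 = 108
f[14] = 2·max(12,81) = 2·81 = 162
f[15] = 3·max(12,81) = 3·81 = 243
One optimal split: 3 + 3 + 3 + 3 + 3; product 3·3·3·3·3 = 243.

243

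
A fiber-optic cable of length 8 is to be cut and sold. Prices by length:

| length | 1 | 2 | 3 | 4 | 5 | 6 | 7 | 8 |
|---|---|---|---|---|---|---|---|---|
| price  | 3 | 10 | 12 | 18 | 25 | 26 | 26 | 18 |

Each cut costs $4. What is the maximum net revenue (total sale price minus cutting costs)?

33

Build v[k] bottom-up: v[k] = max over allowed piece i of (p[i] + v[k−i]) − 4 per cut.
v[1] = 3
v[2] = 10
v[3] = 12
v[4] = 18
v[5] = 25
v[6] = 26
v[7] = 31  (first piece 2, then v[5]=25)
v[8] = 33  (first piece 3, then v[5]=25)
One optimal plan: pieces 5 + 3 (1 cut) → $37 − $4 = $33.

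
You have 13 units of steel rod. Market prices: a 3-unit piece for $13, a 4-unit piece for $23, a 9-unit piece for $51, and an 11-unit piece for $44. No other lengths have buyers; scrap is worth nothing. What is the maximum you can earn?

Consider every possible first cut. f[k] is the best of p[i]+f[k−i] over all sellable i≤k.
f[1] = 0
f[2] = 0
f[3] = 13
f[4] = max(13+0, 23+0) = 23
f[5] = max(13+0, 23+0) = 23
f[6] = max(13+13, 23+0) = 26
f[7] = max(13+23, 23+13) = 36
f[8] = max(13+23, 23+23) = 46
f[9] = max(13+26, 23+23, 51+0) = 51
f[10] = max(13+36, 23+26, 51+0) = 51
f[11] = max(13+46, 23+36, 51+0, 44+0) = 59
f[12] = max(13+51, 23+46, 51+13, 44+0) = 69
f[13] = max(13+51, 23+51, 51+23, 44+0) = 74
One optimal cutting: 9 + 4 → $74.

74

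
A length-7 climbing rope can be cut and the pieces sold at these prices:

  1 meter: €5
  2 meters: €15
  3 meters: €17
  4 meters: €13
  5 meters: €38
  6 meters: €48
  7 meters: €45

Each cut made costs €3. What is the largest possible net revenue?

50

Build net[k] bottom-up: net[k] = max over allowed piece i of (p[i] + net[k−i]) − 3 per cut.
net[1] = 5
net[2] = max(5+5-3, 15+0) = 15
net[3] = max(5+15-3, 15+5-3, 17+0) = 17
net[4] = max(5+17-3, 15+15-3, 17+5-3, 13+0) = 27
net[5] = max(5+27-3, 15+17-3, 17+15-3, 13+5-3, 38+0) = 38
net[6] = max(5+38-3, 15+27-3, 17+17-3, 13+15-3, 38+5-3, 48+0) = 48
net[7] = max(5+48-3, 15+38-3, 17+27-3, …, 48+5-3, 45+0) = 50
One optimal plan: pieces 6 + 1 (1 cut) → €53 − €3 = €50.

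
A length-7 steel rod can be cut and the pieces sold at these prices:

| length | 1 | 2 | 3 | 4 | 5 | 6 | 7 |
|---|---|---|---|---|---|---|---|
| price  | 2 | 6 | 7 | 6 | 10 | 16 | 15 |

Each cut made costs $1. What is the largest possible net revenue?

17

Let v[k] be the best obtainable value from length k. For each k, try every first piece i and keep the best of price[i] + v[k−i] minus the 1 cut fee when i<k.
v[1] = 2
v[2] = 6
v[3] = 7  (first piece 1, then v[2]=6)
v[4] = 11  (first piece 2, then v[2]=6)
v[5] = 12  (first piece 1, then v[4]=11)
v[6] = 16  (first piece 2, then v[4]=11)
v[7] = 17  (first piece 1, then v[6]=16)
One optimal plan: pieces 2 + 2 + 2 + 1 (3 cuts) → $20 − $3 = $17.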